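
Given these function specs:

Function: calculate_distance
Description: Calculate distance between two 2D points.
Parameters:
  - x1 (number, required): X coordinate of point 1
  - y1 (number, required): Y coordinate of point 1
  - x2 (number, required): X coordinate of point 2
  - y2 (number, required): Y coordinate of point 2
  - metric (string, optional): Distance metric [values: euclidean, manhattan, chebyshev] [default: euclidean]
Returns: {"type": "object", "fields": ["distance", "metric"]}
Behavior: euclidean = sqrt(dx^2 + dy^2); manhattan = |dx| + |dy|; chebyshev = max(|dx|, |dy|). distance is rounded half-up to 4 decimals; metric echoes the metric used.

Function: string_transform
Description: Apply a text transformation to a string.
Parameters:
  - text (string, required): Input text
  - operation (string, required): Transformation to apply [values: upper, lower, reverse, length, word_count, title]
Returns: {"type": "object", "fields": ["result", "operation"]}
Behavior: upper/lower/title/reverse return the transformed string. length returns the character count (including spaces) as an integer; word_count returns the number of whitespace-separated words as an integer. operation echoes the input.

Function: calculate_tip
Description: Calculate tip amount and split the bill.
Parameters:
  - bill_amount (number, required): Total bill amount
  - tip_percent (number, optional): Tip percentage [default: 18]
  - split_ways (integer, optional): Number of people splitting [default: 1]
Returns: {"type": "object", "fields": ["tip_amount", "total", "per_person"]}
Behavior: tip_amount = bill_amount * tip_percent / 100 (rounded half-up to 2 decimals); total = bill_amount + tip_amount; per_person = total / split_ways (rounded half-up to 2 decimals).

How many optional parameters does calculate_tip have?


Parameters of calculate_tip: bill_amount (required), tip_percent (optional), split_ways (optional)
Optional count:
2


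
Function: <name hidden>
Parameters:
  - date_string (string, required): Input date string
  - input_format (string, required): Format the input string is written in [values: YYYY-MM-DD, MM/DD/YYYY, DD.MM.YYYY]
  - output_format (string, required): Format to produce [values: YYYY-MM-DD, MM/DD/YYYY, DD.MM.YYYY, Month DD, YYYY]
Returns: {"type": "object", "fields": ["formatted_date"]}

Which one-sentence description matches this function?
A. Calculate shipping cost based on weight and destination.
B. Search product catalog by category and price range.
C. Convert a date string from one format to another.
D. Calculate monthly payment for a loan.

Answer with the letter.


Parameters date_string, input_format, output_format and return ["formatted_date"] fit: Convert a date string from one format to another.
C


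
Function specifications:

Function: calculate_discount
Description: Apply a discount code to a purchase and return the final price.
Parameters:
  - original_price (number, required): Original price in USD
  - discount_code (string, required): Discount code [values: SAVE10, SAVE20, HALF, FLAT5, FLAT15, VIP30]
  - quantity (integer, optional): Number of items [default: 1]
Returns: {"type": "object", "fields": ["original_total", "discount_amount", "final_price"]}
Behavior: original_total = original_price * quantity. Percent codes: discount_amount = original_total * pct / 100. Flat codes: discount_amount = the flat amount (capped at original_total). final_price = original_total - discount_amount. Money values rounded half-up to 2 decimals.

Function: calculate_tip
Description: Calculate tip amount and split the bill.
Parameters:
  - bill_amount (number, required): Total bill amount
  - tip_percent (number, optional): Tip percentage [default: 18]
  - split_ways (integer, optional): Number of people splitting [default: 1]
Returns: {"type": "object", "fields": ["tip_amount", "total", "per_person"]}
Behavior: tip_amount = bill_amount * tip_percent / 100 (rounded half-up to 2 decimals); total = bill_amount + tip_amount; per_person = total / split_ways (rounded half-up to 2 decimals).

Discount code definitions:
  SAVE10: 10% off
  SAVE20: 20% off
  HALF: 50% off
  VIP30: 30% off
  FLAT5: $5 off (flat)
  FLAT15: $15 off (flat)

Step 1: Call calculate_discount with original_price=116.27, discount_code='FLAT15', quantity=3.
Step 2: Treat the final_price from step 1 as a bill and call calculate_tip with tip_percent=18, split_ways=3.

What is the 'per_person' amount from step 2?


Step 1: calculate_discount(original_price=116.27, discount_code=FLAT15, quantity=3)
  original_total = 116.27 * 3 = 348.81
  FLAT15 = $15 flat: discount_amount = min(15.00, 348.81) = 15.00
  final_price = 348.81 - 15.00 = 333.81
  -> final_price = 333.81
Step 2: calculate_tip(bill_amount=333.81, tip_percent=18, split_ways=3)
  tip_amount = 333.81 * 18/100 = 60.0858 -> 60.09
  total = 333.81 + 60.09 = 393.90
  per_person = 393.90 / 3 = 131.3 -> 131.30
  -> per_person = 131.30
$131.30


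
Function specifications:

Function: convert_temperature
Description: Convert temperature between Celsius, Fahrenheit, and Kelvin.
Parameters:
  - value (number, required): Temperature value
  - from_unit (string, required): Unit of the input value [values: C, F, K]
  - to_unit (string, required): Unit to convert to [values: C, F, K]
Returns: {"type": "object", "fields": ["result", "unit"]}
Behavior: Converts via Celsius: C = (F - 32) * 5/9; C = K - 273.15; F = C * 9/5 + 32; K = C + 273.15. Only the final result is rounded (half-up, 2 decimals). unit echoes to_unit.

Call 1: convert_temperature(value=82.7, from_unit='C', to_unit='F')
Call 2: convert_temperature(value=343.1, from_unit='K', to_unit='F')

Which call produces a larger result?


Call 1:
  Input already in C: 82.7
  To F: 82.7 * 9/5 + 32 = 180.86
  Round to 2 decimals: 180.86
  -> 180.86 F
Call 2:
  To C: 343.1 - 273.15 = 69.95
  To F: 69.95 * 9/5 + 32 = 157.91
  Round to 2 decimals: 157.91
  -> 157.91 F
Call 1 (180.86 F)


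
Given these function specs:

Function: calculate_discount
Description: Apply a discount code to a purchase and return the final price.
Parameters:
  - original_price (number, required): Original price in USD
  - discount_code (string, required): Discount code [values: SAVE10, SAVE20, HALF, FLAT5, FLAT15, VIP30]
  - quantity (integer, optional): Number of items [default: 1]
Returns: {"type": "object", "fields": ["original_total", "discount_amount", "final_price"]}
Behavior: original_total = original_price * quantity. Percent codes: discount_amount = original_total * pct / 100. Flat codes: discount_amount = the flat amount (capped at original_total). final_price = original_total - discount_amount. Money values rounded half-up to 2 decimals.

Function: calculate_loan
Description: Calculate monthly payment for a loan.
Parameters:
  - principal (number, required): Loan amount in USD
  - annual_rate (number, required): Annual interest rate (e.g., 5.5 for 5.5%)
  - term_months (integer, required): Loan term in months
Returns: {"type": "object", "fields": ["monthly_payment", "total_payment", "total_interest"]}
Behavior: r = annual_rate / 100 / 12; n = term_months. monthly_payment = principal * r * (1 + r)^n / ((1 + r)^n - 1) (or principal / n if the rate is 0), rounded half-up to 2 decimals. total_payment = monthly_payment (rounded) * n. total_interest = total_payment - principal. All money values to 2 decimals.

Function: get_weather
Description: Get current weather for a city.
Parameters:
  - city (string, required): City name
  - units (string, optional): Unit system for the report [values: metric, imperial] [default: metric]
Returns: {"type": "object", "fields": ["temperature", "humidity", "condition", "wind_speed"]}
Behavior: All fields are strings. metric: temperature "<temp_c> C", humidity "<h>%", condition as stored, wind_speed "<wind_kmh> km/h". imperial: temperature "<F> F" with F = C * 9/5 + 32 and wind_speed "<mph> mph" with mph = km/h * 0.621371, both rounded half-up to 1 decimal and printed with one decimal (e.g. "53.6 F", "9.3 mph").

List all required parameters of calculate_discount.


Parameters of calculate_discount and their required/optional flag:
  original_price: required
  discount_code: required
  quantity: optional
discount_code, original_price


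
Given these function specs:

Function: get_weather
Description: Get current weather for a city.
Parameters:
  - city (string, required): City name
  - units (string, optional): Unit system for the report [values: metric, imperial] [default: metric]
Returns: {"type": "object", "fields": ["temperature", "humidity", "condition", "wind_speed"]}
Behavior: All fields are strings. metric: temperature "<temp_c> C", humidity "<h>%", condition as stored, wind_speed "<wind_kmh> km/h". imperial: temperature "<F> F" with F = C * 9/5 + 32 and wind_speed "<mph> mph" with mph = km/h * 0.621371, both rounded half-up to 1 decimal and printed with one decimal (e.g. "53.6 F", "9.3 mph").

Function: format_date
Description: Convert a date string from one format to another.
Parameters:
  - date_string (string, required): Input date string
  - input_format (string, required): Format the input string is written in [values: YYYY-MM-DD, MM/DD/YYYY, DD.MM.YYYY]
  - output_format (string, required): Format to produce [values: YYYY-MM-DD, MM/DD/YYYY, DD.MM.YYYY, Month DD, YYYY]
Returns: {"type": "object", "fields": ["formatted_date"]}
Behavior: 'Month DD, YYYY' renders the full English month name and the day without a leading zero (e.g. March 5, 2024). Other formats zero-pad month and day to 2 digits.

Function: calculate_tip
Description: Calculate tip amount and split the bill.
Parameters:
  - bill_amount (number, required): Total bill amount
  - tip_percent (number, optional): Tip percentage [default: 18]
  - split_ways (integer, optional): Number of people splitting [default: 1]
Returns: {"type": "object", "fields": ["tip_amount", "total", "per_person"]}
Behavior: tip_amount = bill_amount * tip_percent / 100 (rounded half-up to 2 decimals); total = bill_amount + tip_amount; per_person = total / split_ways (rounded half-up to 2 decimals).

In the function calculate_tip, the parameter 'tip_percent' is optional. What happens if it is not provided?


The calculate_tip spec declares:
  - tip_percent (number, optional): Tip percentage [default: 18]
It defaults to 18


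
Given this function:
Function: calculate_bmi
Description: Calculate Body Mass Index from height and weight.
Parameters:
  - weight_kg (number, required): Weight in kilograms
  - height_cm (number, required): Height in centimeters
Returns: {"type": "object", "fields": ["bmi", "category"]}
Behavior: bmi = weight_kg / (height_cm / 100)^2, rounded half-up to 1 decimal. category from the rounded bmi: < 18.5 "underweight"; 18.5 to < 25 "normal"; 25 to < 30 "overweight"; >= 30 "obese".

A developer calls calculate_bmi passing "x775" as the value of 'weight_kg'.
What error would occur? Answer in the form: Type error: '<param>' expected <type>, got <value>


Spec: 'weight_kg' is declared as number; "x775" is a string.
Type error: 'weight_kg' expected number, got "x775"


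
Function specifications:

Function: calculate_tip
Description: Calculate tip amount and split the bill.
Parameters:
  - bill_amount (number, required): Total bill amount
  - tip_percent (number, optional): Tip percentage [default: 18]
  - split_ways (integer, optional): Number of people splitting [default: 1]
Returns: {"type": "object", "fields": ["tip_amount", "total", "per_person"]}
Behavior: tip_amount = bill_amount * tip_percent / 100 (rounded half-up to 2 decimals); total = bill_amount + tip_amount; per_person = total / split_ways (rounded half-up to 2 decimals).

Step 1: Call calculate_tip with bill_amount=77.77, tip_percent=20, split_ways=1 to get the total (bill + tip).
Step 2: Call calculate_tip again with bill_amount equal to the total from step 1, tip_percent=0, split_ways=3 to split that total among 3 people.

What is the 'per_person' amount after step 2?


Step 1: calculate_tip(bill_amount=77.77, tip_percent=20, split_ways=1)
  tip_amount = 77.77 * 20/100 = 15.554 -> 15.55
  total = 77.77 + 15.55 = 93.32
  per_person = 93.32 / 1 = 93.32 -> 93.32
  -> total = 93.32
Step 2: calculate_tip(bill_amount=93.32, tip_percent=0, split_ways=3)
  tip_amount = 93.32 * 0/100 = 0 -> 0.00
  total = 93.32 + 0.00 = 93.32
  per_person = 93.32 / 3 = 31.106667 -> 31.11
  -> per_person = 31.11
$31.11


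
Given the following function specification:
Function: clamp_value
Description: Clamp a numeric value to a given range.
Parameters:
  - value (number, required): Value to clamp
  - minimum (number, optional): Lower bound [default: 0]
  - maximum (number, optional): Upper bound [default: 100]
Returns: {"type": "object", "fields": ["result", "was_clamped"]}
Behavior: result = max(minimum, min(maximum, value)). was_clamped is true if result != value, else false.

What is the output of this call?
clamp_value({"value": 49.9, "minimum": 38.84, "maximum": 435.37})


result = max(38.84, min(435.37, 49.9)) = max(38.84, 49.9) = 49.9
was_clamped = (49.9 != 49.9) = false
Output:
{"result": 49.9, "was_clamped": false}


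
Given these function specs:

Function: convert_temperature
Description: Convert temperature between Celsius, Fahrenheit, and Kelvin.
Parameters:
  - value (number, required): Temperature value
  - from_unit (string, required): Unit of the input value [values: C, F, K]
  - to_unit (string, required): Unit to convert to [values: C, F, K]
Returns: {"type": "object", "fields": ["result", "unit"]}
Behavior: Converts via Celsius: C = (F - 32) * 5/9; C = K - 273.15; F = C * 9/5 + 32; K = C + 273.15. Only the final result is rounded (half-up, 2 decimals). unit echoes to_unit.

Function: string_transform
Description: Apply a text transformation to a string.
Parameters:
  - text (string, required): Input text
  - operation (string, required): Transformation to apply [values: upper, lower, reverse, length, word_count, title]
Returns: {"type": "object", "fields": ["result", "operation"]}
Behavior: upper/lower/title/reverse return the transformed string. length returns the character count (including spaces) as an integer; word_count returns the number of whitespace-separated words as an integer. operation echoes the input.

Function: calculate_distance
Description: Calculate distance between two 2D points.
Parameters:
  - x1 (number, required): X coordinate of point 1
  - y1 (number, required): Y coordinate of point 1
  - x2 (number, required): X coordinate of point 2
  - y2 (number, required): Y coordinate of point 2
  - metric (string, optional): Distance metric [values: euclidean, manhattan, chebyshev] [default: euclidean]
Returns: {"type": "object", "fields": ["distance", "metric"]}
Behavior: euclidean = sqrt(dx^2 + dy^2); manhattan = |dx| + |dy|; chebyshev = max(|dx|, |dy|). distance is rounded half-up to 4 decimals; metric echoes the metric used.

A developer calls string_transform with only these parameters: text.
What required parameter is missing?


Required parameters: text, operation
Provided: text
Missing: operation
operation


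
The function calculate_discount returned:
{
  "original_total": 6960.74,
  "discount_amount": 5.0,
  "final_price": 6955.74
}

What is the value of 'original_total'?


6960.74


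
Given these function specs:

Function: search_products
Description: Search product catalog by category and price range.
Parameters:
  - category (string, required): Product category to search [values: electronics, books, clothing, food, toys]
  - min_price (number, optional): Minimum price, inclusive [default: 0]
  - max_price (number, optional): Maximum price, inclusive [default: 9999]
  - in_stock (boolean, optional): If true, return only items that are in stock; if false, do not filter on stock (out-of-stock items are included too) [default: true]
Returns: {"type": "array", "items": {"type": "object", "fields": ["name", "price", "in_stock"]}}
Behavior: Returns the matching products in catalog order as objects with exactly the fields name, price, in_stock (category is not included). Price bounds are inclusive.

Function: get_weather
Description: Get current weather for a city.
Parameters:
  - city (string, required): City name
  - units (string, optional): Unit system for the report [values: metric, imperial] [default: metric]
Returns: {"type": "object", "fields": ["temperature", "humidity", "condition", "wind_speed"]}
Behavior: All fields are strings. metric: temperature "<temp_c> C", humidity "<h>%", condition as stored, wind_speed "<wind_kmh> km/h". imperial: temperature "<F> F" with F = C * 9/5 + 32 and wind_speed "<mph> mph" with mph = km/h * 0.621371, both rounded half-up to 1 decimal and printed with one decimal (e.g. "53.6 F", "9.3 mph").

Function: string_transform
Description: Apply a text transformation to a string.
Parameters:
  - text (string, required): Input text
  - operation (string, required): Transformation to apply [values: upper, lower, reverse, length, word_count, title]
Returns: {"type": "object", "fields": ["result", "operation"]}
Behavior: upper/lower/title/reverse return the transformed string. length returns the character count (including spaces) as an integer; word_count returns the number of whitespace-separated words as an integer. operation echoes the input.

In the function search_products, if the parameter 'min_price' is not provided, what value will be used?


The search_products spec declares:
  - min_price (number, optional): Minimum price, inclusive [default: 0]
Default:
0


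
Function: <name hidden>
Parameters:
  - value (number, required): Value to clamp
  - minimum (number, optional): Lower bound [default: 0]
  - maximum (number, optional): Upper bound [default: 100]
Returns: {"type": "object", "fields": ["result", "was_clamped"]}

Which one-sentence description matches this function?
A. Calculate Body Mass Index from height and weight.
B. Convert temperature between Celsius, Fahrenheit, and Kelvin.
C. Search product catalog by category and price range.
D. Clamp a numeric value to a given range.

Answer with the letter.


Parameters value, minimum, maximum and return ["result", "was_clamped"] fit: Clamp a numeric value to a given range.
D


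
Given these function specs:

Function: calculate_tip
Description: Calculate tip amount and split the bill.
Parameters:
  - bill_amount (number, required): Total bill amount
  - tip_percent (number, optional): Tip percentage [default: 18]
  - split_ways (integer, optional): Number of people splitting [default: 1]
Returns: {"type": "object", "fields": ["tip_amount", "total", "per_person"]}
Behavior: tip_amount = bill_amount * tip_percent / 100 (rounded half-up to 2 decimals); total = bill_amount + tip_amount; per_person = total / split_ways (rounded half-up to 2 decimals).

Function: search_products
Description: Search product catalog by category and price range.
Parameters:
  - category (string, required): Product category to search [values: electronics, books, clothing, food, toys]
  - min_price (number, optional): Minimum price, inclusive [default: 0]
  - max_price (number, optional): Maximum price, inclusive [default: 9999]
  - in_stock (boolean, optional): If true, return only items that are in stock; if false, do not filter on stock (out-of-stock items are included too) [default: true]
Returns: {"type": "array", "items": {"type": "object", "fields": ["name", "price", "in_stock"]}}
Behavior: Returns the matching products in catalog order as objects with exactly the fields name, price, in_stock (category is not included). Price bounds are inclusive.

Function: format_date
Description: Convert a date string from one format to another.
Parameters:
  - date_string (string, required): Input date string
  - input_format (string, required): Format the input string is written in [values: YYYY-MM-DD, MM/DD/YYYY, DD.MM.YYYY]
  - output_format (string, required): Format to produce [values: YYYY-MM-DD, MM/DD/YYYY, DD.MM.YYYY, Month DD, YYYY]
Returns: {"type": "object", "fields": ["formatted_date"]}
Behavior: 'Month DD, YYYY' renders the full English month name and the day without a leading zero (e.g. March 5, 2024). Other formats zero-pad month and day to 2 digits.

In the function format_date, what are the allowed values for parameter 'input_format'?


The format_date spec declares:
  - input_format (string, required): Format the input string is written in [values: YYYY-MM-DD, MM/DD/YYYY, DD.MM.YYYY]
Allowed values:
YYYY-MM-DD, MM/DD/YYYY, DD.MM.YYYY


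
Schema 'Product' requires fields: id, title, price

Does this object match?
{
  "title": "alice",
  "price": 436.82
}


Checking required fields...
Missing: id
Invalid - missing required field 'id'


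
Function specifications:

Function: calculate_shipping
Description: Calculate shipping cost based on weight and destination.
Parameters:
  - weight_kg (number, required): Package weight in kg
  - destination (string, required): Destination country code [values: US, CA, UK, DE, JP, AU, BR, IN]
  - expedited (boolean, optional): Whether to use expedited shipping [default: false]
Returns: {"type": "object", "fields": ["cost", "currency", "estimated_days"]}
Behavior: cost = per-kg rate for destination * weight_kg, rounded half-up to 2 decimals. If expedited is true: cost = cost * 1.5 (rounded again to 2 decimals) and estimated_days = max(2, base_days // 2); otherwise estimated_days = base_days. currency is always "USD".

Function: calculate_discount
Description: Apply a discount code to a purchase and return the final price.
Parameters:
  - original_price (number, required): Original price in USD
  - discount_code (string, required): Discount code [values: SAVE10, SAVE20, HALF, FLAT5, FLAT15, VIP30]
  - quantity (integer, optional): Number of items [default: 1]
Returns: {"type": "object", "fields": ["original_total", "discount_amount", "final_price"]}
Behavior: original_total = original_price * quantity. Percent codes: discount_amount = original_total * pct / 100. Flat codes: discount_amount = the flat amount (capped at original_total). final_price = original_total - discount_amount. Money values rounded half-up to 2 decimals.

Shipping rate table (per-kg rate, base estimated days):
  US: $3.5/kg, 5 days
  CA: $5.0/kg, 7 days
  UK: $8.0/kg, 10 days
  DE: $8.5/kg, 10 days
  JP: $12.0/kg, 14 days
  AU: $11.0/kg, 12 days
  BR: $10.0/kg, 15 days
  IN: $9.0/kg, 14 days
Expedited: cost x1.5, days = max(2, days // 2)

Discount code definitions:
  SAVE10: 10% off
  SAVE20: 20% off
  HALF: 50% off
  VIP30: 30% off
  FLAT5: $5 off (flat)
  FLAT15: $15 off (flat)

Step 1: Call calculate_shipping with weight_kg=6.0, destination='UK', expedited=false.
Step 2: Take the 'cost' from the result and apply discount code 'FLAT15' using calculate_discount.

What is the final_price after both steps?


Step 1: calculate_shipping(weight_kg=6.0, destination=UK, expedited=false)
  Rate for UK: $8.0/kg, base 10 days
  cost = 8.0 * 6.0 = 48 -> 48.00
  expedited not set/false: estimated_days = 10
  -> cost = 48.00 USD
Step 2: calculate_discount(original_price=48.0, discount_code=FLAT15, quantity=1)
  original_total = 48.0 * 1 = 48.00
  FLAT15 = $15 flat: discount_amount = min(15.00, 48.00) = 15.00
  final_price = 48.00 - 15.00 = 33.00
  -> final_price = 33.00
$33.00


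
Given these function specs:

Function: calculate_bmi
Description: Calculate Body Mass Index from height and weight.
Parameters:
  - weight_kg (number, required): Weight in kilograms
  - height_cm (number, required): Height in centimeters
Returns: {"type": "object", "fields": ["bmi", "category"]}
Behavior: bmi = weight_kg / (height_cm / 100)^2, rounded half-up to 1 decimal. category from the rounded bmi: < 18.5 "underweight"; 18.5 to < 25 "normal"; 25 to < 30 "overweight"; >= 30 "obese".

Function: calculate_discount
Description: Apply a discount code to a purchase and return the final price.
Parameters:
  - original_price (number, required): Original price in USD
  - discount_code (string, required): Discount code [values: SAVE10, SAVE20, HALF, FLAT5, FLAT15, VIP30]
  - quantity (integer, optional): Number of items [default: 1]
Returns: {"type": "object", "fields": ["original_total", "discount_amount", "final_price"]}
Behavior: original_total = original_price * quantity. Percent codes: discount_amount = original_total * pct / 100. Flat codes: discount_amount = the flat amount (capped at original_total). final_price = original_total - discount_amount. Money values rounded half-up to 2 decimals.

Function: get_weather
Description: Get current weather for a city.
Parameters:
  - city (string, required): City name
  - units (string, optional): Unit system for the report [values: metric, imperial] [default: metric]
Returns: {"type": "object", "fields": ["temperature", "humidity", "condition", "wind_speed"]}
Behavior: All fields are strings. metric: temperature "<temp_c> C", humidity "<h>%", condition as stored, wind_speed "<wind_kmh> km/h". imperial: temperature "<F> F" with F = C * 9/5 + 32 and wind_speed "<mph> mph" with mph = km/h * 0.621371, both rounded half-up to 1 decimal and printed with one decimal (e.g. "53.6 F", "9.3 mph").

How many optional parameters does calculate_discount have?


Parameters of calculate_discount: original_price (required), discount_code (required), quantity (optional)
Optional count:
1


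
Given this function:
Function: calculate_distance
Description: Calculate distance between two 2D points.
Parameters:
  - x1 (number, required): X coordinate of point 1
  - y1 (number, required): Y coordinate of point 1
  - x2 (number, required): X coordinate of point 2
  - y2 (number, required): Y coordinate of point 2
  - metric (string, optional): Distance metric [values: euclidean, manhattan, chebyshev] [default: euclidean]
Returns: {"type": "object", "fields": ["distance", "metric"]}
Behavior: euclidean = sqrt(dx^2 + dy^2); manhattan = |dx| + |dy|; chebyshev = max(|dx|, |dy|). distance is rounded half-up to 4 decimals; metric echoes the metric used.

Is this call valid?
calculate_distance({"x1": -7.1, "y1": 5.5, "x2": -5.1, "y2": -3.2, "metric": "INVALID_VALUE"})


Checking parameter values...
Parameter 'metric' has value 'INVALID_VALUE' not in allowed: euclidean, manhattan, chebyshev
Invalid - 'metric' must be one of euclidean, manhattan, chebyshev


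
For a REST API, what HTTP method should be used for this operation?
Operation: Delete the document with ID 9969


GET = read, POST = create, PUT = update/replace, DELETE = remove
This operation is a removal.
DELETE


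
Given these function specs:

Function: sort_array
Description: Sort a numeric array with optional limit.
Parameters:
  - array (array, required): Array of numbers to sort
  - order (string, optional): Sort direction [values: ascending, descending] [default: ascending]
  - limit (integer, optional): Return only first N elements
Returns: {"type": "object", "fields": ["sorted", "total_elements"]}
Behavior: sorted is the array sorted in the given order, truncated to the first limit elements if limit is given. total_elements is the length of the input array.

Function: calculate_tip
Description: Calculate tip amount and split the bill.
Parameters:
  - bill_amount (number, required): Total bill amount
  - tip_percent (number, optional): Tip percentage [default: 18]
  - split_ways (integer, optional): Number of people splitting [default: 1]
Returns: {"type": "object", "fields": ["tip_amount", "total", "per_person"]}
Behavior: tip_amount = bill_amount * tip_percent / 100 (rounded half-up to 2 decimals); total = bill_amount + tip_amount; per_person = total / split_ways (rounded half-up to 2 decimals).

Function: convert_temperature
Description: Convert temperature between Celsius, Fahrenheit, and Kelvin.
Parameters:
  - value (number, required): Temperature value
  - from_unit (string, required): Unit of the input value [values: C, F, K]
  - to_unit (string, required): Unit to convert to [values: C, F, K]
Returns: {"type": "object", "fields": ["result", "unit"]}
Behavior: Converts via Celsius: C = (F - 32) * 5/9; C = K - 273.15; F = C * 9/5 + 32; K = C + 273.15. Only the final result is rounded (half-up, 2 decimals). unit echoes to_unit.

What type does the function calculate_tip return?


The calculate_tip spec declares Returns: {"type": "object", "fields": ["tip_amount", "total", "per_person"]}
Type:
object


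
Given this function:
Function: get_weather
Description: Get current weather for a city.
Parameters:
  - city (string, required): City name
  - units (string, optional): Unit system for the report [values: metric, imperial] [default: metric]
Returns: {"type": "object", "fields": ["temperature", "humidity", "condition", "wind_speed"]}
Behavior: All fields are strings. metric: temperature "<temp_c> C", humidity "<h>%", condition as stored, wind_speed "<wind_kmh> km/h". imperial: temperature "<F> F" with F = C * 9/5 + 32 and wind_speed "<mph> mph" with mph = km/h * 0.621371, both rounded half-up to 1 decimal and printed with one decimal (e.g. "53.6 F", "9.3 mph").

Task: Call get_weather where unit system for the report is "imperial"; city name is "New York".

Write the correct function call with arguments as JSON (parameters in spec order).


Mapping each described value to its parameter name:
  'Unit system for the report' -> units = "imperial"
  'City name' -> city = "New York"
get_weather({"city": "New York", "units": "imperial"})


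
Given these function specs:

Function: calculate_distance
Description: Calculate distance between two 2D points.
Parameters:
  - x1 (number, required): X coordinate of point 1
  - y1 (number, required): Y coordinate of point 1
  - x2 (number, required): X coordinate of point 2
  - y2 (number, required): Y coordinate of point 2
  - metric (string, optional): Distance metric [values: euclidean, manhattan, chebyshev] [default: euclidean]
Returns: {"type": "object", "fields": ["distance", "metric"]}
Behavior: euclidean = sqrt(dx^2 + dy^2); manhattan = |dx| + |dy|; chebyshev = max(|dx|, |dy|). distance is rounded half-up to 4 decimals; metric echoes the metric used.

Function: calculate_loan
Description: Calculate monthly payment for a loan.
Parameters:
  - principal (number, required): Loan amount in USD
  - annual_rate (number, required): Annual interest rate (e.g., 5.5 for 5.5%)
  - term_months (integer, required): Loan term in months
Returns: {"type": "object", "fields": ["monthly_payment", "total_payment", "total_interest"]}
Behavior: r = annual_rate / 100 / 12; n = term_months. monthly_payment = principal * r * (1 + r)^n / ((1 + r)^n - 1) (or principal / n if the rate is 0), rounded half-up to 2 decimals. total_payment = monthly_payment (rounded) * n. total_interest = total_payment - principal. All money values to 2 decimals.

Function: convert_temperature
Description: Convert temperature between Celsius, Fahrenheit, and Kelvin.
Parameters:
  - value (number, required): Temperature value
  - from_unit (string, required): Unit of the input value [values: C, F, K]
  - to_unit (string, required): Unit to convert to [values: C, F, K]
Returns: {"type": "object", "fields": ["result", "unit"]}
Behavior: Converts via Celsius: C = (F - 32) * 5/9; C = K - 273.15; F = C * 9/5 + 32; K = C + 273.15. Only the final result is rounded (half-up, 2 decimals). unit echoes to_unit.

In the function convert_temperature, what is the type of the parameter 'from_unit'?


The convert_temperature spec declares:
  - from_unit (string, required): Unit of the input value [values: C, F, K]
Type:
string


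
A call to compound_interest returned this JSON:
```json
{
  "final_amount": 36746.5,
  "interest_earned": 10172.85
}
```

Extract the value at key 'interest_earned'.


10172.85


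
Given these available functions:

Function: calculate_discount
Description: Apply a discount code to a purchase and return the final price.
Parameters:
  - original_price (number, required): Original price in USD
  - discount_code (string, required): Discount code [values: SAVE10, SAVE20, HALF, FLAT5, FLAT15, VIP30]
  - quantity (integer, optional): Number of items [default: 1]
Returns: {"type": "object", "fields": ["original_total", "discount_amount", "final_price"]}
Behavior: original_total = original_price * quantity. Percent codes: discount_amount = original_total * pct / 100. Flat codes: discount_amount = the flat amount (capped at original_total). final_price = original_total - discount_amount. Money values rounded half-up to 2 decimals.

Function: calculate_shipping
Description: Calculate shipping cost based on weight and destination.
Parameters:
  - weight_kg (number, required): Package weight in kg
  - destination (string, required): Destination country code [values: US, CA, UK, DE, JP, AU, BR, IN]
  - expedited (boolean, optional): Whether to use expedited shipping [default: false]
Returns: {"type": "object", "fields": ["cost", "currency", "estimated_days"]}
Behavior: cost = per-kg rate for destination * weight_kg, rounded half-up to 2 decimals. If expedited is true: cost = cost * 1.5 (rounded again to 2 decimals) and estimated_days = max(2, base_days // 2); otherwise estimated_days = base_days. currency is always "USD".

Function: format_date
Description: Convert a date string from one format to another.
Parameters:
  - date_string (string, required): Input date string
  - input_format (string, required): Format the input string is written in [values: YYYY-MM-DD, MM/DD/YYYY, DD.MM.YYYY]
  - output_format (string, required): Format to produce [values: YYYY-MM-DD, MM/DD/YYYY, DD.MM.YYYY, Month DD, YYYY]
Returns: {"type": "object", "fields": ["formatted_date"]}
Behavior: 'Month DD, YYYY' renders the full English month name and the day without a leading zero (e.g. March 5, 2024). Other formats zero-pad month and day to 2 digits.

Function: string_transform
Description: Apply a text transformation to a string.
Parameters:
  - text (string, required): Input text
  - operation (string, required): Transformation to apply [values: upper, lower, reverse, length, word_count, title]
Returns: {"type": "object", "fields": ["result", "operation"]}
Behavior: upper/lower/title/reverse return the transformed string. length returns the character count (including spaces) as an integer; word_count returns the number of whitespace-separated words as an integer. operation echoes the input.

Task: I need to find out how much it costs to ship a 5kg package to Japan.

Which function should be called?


The task needs a function whose description is: Calculate shipping cost based on weight and destination.
calculate_shipping


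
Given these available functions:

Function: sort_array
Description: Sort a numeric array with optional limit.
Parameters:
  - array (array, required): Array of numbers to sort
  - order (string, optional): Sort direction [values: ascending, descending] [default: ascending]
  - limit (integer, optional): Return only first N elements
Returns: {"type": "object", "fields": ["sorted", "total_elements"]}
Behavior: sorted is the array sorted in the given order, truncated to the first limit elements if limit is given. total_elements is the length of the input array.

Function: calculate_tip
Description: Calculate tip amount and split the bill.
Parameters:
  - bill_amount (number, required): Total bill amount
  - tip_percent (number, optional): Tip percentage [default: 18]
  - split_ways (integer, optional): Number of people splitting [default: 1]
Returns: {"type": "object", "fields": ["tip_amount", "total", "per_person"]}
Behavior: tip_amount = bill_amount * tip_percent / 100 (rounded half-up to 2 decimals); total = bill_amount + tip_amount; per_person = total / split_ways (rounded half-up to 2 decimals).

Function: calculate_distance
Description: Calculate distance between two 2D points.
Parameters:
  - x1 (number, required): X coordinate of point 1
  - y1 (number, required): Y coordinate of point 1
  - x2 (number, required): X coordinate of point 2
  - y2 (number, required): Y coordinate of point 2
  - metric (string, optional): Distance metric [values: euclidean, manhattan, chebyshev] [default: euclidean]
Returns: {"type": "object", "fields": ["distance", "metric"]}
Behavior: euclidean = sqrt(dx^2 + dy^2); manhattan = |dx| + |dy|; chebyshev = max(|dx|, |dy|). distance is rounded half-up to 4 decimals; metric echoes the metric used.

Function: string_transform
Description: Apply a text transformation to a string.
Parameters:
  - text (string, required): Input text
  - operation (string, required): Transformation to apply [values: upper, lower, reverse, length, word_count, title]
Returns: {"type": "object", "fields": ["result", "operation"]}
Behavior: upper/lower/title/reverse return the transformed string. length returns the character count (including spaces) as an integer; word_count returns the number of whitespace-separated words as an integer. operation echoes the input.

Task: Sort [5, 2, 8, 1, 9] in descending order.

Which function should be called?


The task needs a function whose description is: Sort a numeric array with optional limit.
sort_array


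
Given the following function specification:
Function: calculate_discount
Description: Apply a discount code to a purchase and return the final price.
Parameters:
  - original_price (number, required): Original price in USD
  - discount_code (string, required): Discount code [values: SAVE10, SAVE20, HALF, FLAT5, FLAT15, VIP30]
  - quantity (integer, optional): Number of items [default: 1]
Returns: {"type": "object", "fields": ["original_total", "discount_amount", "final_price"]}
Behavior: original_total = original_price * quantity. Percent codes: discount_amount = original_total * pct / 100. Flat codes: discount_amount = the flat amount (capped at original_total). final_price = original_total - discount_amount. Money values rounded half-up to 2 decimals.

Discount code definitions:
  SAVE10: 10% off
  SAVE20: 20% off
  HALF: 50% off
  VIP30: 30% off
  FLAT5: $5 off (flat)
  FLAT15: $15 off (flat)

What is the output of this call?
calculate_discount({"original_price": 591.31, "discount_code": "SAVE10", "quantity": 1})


original_total = 591.31 * 1 = 591.31
SAVE10 = 10% off: discount_amount = 591.31 * 10/100 = 59.131 -> 59.13
final_price = 591.31 - 59.13 = 532.18
Output:
{"original_total": 591.31, "discount_amount": 59.13, "final_price": 532.18}


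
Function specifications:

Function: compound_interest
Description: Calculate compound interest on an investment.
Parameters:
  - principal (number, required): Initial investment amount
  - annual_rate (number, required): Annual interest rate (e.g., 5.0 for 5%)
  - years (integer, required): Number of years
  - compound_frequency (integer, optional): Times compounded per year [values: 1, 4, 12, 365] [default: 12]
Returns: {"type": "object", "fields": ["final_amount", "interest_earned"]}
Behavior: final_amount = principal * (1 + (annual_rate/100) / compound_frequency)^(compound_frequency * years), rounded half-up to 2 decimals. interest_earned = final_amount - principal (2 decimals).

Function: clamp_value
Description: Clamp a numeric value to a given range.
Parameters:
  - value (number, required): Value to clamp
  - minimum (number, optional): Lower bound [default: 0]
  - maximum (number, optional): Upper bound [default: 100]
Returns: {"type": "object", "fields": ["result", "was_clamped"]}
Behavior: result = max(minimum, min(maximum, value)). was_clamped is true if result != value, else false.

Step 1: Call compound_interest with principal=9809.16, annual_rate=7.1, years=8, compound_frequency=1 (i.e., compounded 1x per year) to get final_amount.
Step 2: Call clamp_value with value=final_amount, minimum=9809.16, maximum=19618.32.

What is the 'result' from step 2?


Step 1: compound_interest
  rate per period = 7.1/100/1 = 0.071 (keep full precision); periods = 1 * 8 = 8
  (1 + 0.071)^8 = 1.73107453
  final_amount = 9809.16 * 1.73107453 = 16980.387044 -> 16980.39
  interest_earned = 16980.39 - 9809.16 = 7171.23
  -> final_amount = 16980.39
Step 2: clamp_value(value=16980.39, minimum=9809.16, maximum=19618.32)
  result = max(9809.16, min(19618.32, 16980.39)) = max(9809.16, 16980.39) = 16980.39
  was_clamped = (16980.39 != 16980.39) = false
  -> result = 16980.39
16980.39


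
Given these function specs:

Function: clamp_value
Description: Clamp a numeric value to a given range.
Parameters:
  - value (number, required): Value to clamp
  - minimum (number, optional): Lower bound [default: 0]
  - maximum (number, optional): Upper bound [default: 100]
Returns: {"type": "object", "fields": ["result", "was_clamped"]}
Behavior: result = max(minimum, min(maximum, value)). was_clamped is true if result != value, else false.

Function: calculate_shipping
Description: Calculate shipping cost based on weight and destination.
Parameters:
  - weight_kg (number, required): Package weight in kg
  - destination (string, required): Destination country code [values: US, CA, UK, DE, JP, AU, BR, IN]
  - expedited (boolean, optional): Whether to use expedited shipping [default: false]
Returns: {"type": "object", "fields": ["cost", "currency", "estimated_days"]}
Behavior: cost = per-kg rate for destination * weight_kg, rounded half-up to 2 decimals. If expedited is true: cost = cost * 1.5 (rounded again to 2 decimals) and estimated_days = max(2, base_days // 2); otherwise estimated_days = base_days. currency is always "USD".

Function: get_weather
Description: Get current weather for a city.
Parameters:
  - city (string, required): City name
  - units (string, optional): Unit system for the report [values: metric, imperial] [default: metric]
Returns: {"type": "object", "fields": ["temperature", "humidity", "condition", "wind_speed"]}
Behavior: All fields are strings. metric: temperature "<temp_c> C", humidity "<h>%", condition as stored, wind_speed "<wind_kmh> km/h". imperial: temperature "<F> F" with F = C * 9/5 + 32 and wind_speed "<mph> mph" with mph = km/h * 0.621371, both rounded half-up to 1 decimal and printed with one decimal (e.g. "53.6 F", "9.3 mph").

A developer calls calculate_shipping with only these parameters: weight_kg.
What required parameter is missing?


Required parameters: weight_kg, destination
Provided: weight_kg
Missing: destination
destination
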